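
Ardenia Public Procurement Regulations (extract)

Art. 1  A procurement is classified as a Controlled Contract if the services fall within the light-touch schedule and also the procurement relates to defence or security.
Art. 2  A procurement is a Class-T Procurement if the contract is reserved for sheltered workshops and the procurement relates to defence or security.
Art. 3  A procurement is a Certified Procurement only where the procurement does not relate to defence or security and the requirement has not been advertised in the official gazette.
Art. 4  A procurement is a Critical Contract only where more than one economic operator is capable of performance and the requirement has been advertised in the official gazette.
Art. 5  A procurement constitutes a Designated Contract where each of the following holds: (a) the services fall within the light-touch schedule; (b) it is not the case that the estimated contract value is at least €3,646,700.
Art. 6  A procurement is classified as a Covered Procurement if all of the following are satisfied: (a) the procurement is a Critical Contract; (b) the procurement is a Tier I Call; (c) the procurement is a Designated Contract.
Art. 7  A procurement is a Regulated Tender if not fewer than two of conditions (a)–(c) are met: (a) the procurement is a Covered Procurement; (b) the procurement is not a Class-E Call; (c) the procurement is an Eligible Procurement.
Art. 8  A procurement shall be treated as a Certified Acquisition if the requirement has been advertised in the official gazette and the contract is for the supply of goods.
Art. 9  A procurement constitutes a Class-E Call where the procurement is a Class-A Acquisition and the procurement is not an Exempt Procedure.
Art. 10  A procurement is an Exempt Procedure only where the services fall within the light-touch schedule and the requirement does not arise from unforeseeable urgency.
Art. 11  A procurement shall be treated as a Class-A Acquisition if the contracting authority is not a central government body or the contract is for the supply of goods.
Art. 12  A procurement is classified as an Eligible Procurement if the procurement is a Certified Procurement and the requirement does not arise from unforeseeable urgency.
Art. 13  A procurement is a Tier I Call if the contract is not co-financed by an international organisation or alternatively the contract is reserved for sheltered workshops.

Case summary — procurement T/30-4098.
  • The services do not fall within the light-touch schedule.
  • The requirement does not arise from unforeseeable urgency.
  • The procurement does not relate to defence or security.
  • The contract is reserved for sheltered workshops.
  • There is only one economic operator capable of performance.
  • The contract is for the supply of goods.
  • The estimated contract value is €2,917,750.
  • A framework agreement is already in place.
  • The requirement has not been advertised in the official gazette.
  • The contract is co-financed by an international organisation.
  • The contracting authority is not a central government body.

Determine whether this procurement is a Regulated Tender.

article 4 — Critical Contract: [more than one economic operator is capable of performance? no] AND [the requirement has been advertised in the official gazette? no] → not satisfied.
article 13 — Tier I Call: [the contract is not co-financed by an international organisation? no] OR [the contract is reserved for sheltered workshops? yes] → satisfied.
article 5 — Designated Contract: [the services fall within the light-touch schedule? no] AND [estimated contract value: €2,917,750 ≥ €3,646,700? no, so negated condition yes] → not satisfied.
article 6 — Covered Procurement: [Critical Contract (article 4)? no] AND [Tier I Call (article 13)? yes] AND [Designated Contract (article 5)? no] → not satisfied.
article 11 — Class-A Acquisition: [the contracting authority is not a central government body? yes] OR [the contract is for the supply of goods? yes] → satisfied.
article 10 — Exempt Procedure: [the services fall within the light-touch schedule? no] AND [the requirement does not arise from unforeseeable urgency? yes] → not satisfied.
article 9 — Class-E Call: [Class-A Acquisition (article 11)? yes] AND [not an Exempt Procedure (article 10)? yes] → satisfied.
article 3 — Certified Procurement: [the procurement does not relate to defence or security? yes] AND [the requirement has not been advertised in the official gazette? yes] → satisfied.
article 12 — Eligible Procurement: [Certified Procurement (article 3)? yes] AND [the requirement does not arise from unforeseeable urgency? yes] → satisfied.
article 7 — Regulated Tender: Covered Procurement (article 6)? no; not a Class-E Call (article 9)? no; Eligible Procurement (article 12)? yes — 1 of 3 hold (need ≥2) → not satisfied.

No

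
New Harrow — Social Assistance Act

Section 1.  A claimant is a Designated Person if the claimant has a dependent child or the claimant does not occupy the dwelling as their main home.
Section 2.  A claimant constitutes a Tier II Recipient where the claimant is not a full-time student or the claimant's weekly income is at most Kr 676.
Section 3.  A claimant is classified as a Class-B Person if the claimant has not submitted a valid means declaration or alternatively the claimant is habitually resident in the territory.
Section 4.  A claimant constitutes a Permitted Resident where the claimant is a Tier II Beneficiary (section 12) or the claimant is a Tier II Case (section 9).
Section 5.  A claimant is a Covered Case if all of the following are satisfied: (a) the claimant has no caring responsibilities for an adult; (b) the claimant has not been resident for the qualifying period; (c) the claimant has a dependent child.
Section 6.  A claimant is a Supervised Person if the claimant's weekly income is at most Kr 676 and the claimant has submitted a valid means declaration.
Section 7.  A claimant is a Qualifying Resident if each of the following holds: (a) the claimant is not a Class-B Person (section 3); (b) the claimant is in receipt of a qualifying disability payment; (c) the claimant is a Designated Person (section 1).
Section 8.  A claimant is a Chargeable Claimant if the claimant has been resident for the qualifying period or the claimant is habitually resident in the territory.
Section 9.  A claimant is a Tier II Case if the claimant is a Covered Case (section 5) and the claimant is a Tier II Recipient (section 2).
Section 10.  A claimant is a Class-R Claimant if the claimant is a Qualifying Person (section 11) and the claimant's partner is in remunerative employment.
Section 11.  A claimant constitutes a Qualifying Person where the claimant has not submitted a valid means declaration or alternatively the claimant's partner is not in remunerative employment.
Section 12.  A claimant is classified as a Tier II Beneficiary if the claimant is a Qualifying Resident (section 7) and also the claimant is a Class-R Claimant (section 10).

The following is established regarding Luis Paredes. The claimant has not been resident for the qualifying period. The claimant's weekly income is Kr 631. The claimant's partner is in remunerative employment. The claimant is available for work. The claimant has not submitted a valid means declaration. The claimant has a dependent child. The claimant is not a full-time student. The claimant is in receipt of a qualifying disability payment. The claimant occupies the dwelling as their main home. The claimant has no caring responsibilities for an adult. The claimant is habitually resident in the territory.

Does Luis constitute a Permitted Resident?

Yes

section 3 — Class-B Person: [the claimant has not submitted a valid means declaration? yes] OR [the claimant is habitually resident in the territory? yes] → satisfied.
section 1 — Designated Person: [the claimant has a dependent child? yes] OR [the claimant does not occupy the dwelling as their main home? no] → satisfied.
section 7 — Qualifying Resident: [not a Class-B Person (section 3)? no] AND [the claimant is in receipt of a qualifying disability payment? yes] AND [Designated Person (section 1)? yes] → not satisfied.
section 11 — Qualifying Person: [the claimant has not submitted a valid means declaration? yes] OR [the claimant's partner is not in remunerative employment? no] → satisfied.
section 10 — Class-R Claimant: [Qualifying Person (section 11)? yes] AND [the claimant's partner is in remunerative employment? yes] → satisfied.
section 12 — Tier II Beneficiary: [Qualifying Resident (section 7)? no] AND [Class-R Claimant (section 10)? yes] → not satisfied.
section 5 — Covered Case: [the claimant has no caring responsibilities for an adult? yes] AND [the claimant has not been resident for the qualifying period? yes] AND [the claimant has a dependent child? yes] → satisfied.
section 2 — Tier II Recipient: [the claimant is not a full-time student? yes] OR [claimant's weekly income: Kr 631 ≤ Kr 676? yes] → satisfied.
section 9 — Tier II Case: [Covered Case (section 5)? yes] AND [Tier II Recipient (section 2)? yes] → satisfied.
section 4 — Permitted Resident: [Tier II Beneficiary (section 12)? no] OR [Tier II Case (section 9)? yes] → satisfied.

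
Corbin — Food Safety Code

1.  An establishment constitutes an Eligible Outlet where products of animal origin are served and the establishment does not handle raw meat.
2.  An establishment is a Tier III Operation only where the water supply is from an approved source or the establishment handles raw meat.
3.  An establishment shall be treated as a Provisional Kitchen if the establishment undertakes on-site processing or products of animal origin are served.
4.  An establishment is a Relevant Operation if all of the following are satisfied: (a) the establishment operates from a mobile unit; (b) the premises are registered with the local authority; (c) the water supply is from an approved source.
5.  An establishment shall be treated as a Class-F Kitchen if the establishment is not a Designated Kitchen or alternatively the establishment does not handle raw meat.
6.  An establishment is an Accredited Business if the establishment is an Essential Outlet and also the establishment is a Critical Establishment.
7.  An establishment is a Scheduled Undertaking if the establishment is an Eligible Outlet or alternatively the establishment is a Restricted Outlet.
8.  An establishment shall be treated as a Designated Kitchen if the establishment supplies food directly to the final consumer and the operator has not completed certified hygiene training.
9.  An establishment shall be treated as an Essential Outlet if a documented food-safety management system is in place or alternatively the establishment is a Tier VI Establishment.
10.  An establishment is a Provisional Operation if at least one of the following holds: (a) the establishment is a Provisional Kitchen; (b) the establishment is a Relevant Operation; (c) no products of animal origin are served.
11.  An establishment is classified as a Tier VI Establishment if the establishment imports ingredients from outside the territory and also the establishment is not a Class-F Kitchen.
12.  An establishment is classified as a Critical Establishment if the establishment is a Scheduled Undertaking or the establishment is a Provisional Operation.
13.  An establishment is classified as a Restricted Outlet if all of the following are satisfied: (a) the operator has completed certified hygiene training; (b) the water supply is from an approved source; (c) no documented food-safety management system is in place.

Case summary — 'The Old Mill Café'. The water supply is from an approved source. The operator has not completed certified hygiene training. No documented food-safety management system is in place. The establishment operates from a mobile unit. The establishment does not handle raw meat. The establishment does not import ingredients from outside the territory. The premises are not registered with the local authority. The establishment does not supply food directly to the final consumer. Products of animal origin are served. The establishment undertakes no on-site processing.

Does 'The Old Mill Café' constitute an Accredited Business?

paragraph 8 — Designated Kitchen: [the establishment supplies food directly to the final consumer? no] AND [the operator has not completed certified hygiene training? yes] → not satisfied.
paragraph 5 — Class-F Kitchen: [not a Designated Kitchen (paragraph 8)? yes] OR [the establishment does not handle raw meat? yes] → satisfied.
paragraph 11 — Tier VI Establishment: [the establishment imports ingredients from outside the territory? no] AND [not a Class-F Kitchen (paragraph 5)? no] → not satisfied.
paragraph 9 — Essential Outlet: [a documented food-safety management system is in place? no] OR [Tier VI Establishment (paragraph 11)? no] → not satisfied.
paragraph 1 — Eligible Outlet: [products of animal origin are served? yes] AND [the establishment does not handle raw meat? yes] → satisfied.
paragraph 13 — Restricted Outlet: [the operator has completed certified hygiene training? no] AND [the water supply is from an approved source? yes] AND [no documented food-safety management system is in place? yes] → not satisfied.
paragraph 7 — Scheduled Undertaking: [Eligible Outlet (paragraph 1)? yes] OR [Restricted Outlet (paragraph 13)? no] → satisfied.
paragraph 3 — Provisional Kitchen: [the establishment undertakes on-site processing? no] OR [products of animal origin are served? yes] → satisfied.
paragraph 4 — Relevant Operation: [the establishment operates from a mobile unit? yes] AND [the premises are registered with the local authority? no] AND [the water supply is from an approved source? yes] → not satisfied.
paragraph 10 — Provisional Operation: [Provisional Kitchen (paragraph 3)? yes] OR [Relevant Operation (paragraph 4)? no] OR [no products of animal origin are served? no] → satisfied.
paragraph 12 — Critical Establishment: [Scheduled Undertaking (paragraph 7)? yes] OR [Provisional Operation (paragraph 10)? yes] → satisfied.
paragraph 6 — Accredited Business: [Essential Outlet (paragraph 9)? no] AND [Critical Establishment (paragraph 12)? yes] → not satisfied.

No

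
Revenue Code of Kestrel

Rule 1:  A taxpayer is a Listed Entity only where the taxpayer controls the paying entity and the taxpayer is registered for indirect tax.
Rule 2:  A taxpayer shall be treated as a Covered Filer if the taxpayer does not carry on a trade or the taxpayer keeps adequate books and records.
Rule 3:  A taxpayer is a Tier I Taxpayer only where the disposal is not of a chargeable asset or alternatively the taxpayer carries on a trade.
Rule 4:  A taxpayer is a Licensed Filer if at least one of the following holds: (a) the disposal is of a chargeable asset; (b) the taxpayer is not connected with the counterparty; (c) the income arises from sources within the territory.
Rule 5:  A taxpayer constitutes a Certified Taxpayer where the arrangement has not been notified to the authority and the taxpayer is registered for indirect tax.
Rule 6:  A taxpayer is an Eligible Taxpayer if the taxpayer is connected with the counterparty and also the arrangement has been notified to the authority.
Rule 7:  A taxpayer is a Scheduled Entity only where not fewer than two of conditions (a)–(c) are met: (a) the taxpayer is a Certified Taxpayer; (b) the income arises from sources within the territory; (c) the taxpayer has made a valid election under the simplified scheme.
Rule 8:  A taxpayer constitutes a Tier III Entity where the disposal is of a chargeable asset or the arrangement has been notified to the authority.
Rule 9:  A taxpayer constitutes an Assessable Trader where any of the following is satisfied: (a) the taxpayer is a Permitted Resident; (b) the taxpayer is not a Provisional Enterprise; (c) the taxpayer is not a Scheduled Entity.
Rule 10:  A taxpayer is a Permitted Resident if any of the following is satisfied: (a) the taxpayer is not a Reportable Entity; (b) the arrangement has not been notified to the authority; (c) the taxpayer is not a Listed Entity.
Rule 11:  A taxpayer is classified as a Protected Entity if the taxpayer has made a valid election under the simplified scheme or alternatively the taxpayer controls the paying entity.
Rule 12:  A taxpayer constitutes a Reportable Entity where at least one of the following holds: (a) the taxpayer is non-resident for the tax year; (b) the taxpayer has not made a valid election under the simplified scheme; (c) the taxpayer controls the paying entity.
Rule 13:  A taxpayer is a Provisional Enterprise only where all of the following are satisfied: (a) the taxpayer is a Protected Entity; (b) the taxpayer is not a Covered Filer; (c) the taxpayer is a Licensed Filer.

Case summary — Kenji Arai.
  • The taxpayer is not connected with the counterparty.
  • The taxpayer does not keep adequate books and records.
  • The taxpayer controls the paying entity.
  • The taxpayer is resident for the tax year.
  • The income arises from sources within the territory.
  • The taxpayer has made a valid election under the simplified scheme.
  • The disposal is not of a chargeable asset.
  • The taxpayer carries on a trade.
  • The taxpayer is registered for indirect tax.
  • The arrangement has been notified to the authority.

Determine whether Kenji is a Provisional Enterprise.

rule 11 — Protected Entity: [the taxpayer has made a valid election under the simplified scheme? yes] OR [the taxpayer controls the paying entity? yes] → satisfied.
rule 2 — Covered Filer: [the taxpayer does not carry on a trade? no] OR [the taxpayer keeps adequate books and records? no] → not satisfied.
rule 4 — Licensed Filer: [the disposal is of a chargeable asset? no] OR [the taxpayer is not connected with the counterparty? yes] OR [the income arises from sources within the territory? yes] → satisfied.
rule 13 — Provisional Enterprise: [Protected Entity (rule 11)? yes] AND [not a Covered Filer (rule 2)? yes] AND [Licensed Filer (rule 4)? yes] → satisfied.

Yes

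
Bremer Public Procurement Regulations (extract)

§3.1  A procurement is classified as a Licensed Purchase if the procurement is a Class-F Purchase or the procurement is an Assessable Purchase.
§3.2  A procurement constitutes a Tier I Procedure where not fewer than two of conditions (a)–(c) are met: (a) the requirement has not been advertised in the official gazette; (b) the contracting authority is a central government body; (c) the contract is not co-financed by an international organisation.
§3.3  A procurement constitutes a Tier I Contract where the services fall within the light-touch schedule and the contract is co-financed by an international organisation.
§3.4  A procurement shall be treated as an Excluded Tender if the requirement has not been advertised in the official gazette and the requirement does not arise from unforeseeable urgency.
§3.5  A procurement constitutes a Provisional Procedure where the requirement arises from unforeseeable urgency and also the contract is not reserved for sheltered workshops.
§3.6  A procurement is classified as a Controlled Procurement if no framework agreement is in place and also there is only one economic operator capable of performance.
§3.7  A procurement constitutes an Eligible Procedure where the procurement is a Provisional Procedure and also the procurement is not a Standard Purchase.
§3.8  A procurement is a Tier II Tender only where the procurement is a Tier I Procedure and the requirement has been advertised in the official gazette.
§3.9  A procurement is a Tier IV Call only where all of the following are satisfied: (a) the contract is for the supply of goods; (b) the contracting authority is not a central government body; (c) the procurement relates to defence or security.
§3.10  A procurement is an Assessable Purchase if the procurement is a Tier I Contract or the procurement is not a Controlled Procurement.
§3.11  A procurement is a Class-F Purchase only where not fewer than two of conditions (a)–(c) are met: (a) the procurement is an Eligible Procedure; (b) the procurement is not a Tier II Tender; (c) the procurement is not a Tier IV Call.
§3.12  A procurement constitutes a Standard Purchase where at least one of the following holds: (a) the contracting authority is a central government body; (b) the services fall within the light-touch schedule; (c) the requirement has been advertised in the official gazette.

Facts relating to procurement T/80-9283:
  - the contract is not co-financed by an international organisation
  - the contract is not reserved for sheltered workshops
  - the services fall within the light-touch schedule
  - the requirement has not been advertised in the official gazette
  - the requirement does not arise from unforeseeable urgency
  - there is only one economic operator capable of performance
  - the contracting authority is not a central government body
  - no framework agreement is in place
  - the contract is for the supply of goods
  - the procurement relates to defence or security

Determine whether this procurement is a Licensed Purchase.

§3.5 — Provisional Procedure: [the requirement arises from unforeseeable urgency? no] AND [the contract is not reserved for sheltered workshops? yes] → not satisfied.
§3.12 — Standard Purchase: [the contracting authority is a central government body? no] OR [the services fall within the light-touch schedule? yes] OR [the requirement has been advertised in the official gazette? no] → satisfied.
§3.7 — Eligible Procedure: [Provisional Procedure (§3.5)? no] AND [not a Standard Purchase (§3.12)? no] → not satisfied.
§3.2 — Tier I Procedure: the requirement has not been advertised in the official gazette? yes; the contracting authority is a central government body? no; the contract is not co-financed by an international organisation? yes — 2 of 3 hold (need ≥2) → satisfied.
§3.8 — Tier II Tender: [Tier I Procedure (§3.2)? yes] AND [the requirement has been advertised in the official gazette? no] → not satisfied.
§3.9 — Tier IV Call: [the contract is for the supply of goods? yes] AND [the contracting authority is not a central government body? yes] AND [the procurement relates to defence or security? yes] → satisfied.
§3.11 — Class-F Purchase: Eligible Procedure (§3.7)? no; not a Tier II Tender (§3.8)? yes; not a Tier IV Call (§3.9)? no — 1 of 3 hold (need ≥2) → not satisfied.
§3.3 — Tier I Contract: [the services fall within the light-touch schedule? yes] AND [the contract is co-financed by an international organisation? no] → not satisfied.
§3.6 — Controlled Procurement: [no framework agreement is in place? yes] AND [there is only one economic operator capable of performance? yes] → satisfied.
§3.10 — Assessable Purchase: [Tier I Contract (§3.3)? no] OR [not a Controlled Procurement (§3.6)? no] → not satisfied.
§3.1 — Licensed Purchase: [Class-F Purchase (§3.11)? no] OR [Assessable Purchase (§3.10)? no] → not satisfied.

No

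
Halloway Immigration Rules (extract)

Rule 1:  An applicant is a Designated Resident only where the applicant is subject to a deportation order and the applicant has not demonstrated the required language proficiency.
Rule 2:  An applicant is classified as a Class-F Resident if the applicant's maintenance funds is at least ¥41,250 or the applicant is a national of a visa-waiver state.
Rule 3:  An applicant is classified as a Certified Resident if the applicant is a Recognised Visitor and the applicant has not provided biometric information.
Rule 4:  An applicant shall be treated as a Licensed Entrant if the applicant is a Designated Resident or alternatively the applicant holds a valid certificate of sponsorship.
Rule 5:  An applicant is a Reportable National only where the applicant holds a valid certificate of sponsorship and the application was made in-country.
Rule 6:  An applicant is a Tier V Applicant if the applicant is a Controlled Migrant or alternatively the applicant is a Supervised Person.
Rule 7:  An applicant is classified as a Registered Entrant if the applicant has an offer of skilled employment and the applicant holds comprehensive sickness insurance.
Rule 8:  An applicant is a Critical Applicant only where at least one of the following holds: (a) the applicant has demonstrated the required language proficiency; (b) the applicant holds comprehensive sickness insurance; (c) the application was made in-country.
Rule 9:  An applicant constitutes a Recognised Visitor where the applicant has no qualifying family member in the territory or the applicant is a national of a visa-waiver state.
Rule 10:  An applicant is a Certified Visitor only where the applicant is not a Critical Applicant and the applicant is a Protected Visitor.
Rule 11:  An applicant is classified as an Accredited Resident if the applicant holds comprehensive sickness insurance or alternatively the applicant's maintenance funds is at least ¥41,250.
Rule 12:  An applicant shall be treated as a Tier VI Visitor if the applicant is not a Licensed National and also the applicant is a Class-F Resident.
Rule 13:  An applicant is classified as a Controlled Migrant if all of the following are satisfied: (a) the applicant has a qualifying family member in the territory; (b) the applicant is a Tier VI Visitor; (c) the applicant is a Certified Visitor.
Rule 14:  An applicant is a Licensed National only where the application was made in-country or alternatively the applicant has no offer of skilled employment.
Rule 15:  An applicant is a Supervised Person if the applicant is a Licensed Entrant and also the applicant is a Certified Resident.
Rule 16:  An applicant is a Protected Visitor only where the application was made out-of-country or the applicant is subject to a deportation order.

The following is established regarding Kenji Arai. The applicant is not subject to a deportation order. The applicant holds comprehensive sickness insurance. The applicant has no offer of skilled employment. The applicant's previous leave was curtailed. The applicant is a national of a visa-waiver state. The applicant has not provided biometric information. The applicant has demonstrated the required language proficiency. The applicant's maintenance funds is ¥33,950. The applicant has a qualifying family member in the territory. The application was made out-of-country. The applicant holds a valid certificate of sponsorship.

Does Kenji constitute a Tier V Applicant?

rule 14 — Licensed National: [the application was made in-country? no] OR [the applicant has no offer of skilled employment? yes] → satisfied.
rule 2 — Class-F Resident: [applicant's maintenance funds: ¥33,950 ≥ ¥41,250? no] OR [the applicant is a national of a visa-waiver state? yes] → satisfied.
rule 12 — Tier VI Visitor: [not a Licensed National (rule 14)? no] AND [Class-F Resident (rule 2)? yes] → not satisfied.
rule 8 — Critical Applicant: [the applicant has demonstrated the required language proficiency? yes] OR [the applicant holds comprehensive sickness insurance? yes] OR [the application was made in-country? no] → satisfied.
rule 16 — Protected Visitor: [the application was made out-of-country? yes] OR [the applicant is subject to a deportation order? no] → satisfied.
rule 10 — Certified Visitor: [not a Critical Applicant (rule 8)? no] AND [Protected Visitor (rule 16)? yes] → not satisfied.
rule 13 — Controlled Migrant: [the applicant has a qualifying family member in the territory? yes] AND [Tier VI Visitor (rule 12)? no] AND [Certified Visitor (rule 10)? no] → not satisfied.
rule 1 — Designated Resident: [the applicant is subject to a deportation order? no] AND [the applicant has not demonstrated the required language proficiency? no] → not satisfied.
rule 4 — Licensed Entrant: [Designated Resident (rule 1)? no] OR [the applicant holds a valid certificate of sponsorship? yes] → satisfied.
rule 9 — Recognised Visitor: [the applicant has no qualifying family member in the territory? no] OR [the applicant is a national of a visa-waiver state? yes] → satisfied.
rule 3 — Certified Resident: [Recognised Visitor (rule 9)? yes] AND [the applicant has not provided biometric information? yes] → satisfied.
rule 15 — Supervised Person: [Licensed Entrant (rule 4)? yes] AND [Certified Resident (rule 3)? yes] → satisfied.
rule 6 — Tier V Applicant: [Controlled Migrant (rule 13)? no] OR [Supervised Person (rule 15)? yes] → satisfied.

Yes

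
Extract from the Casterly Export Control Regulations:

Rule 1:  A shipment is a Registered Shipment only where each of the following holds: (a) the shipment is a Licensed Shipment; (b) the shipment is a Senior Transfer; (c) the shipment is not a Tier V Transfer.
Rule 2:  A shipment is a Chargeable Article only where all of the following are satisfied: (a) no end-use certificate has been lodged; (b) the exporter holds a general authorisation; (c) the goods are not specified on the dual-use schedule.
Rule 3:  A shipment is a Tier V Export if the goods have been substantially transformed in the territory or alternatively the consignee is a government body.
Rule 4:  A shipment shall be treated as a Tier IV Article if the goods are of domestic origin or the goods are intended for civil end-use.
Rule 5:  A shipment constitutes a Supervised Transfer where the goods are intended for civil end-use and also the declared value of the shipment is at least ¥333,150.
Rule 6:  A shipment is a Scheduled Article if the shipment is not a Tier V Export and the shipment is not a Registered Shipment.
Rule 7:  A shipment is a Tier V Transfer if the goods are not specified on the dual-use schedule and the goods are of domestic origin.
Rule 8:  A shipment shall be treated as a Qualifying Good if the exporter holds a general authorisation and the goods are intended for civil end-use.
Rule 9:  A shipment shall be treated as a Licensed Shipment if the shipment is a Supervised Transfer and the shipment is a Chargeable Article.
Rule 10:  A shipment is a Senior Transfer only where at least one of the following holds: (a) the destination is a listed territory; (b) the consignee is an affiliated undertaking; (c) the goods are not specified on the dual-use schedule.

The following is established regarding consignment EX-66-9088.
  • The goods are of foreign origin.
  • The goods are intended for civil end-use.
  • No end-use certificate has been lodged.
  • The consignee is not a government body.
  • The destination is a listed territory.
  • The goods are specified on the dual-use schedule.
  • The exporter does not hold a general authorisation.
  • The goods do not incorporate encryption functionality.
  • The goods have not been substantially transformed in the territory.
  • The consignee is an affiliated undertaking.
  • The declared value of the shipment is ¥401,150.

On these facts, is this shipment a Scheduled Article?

Yes

rule 3 — Tier V Export: [the goods have been substantially transformed in the territory? no] OR [the consignee is a government body? no] → not satisfied.
rule 5 — Supervised Transfer: [the goods are intended for civil end-use? yes] AND [declared value of the shipment: ¥401,150 ≥ ¥333,150? yes] → satisfied.
rule 2 — Chargeable Article: [no end-use certificate has been lodged? yes] AND [the exporter holds a general authorisation? no] AND [the goods are not specified on the dual-use schedule? no] → not satisfied.
rule 9 — Licensed Shipment: [Supervised Transfer (rule 5)? yes] AND [Chargeable Article (rule 2)? no] → not satisfied.
rule 10 — Senior Transfer: [the destination is a listed territory? yes] OR [the consignee is an affiliated undertaking? yes] OR [the goods are not specified on the dual-use schedule? no] → satisfied.
rule 7 — Tier V Transfer: [the goods are not specified on the dual-use schedule? no] AND [the goods are of domestic origin? no] → not satisfied.
rule 1 — Registered Shipment: [Licensed Shipment (rule 9)? no] AND [Senior Transfer (rule 10)? yes] AND [not a Tier V Transfer (rule 7)? yes] → not satisfied.
rule 6 — Scheduled Article: [not a Tier V Export (rule 3)? yes] AND [not a Registered Shipment (rule 1)? yes] → satisfied.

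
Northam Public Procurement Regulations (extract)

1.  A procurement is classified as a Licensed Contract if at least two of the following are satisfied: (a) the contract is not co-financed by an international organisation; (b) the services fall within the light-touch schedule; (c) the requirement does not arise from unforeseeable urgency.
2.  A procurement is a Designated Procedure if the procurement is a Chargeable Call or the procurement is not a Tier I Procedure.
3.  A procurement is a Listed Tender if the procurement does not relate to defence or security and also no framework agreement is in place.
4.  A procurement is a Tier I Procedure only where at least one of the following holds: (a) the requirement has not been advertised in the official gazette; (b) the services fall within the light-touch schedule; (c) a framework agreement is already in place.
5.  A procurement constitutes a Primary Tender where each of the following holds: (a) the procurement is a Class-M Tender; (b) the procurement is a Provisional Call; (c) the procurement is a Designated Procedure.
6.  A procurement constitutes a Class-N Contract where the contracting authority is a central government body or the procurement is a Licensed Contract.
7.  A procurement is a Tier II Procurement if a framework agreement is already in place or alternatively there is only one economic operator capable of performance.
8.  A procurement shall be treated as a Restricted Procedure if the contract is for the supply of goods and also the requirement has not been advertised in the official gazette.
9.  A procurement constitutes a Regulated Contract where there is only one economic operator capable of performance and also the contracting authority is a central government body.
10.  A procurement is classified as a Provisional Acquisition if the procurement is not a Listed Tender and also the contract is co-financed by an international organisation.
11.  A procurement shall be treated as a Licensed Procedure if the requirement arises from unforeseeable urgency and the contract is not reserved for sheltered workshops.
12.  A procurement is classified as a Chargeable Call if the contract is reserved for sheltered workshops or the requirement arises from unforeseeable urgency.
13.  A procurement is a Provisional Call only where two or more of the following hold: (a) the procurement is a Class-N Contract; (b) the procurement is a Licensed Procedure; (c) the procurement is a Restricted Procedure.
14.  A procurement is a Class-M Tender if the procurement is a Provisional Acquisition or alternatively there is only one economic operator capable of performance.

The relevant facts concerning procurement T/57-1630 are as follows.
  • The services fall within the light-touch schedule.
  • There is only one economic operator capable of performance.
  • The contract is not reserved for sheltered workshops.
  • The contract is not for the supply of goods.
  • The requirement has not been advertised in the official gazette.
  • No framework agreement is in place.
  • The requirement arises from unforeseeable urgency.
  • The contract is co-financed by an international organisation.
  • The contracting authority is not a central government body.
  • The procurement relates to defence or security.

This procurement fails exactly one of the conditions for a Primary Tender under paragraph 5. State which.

Provisional Call

Under paragraph 3: the procurement does not relate to defence or security? no; and no framework agreement is in place? yes. So the procurement is not a Listed Tender.
Under paragraph 10: not a Listed Tender (paragraph 3)? yes; and the contract is co-financed by an international organisation? yes. So the procurement is a Provisional Acquisition.
Under paragraph 14: Provisional Acquisition (paragraph 10)? yes; or there is only one economic operator capable of performance? yes. So the procurement is a Class-M Tender.
Under paragraph 1: the contract is not co-financed by an international organisation? no; the services fall within the light-touch schedule? yes; the requirement does not arise from unforeseeable urgency? no — 1 of 3 hold (need ≥2) → not satisfied.
Under paragraph 6: the contracting authority is a central government body? no; or Licensed Contract (paragraph 1)? no. So the procurement is not a Class-N Contract.
Under paragraph 11: the requirement arises from unforeseeable urgency? yes; and the contract is not reserved for sheltered workshops? yes. So the procurement is a Licensed Procedure.
Under paragraph 8: the contract is for the supply of goods? no; and the requirement has not been advertised in the official gazette? yes. So the procurement is not a Restricted Procedure.
Under paragraph 13: Class-N Contract (paragraph 6)? no; Licensed Procedure (paragraph 11)? yes; Restricted Procedure (paragraph 8)? no — 1 of 3 hold (need ≥2) → not satisfied.
Under paragraph 12: the contract is reserved for sheltered workshops? no; or the requirement arises from unforeseeable urgency? yes. So the procurement is a Chargeable Call.
Under paragraph 4: the requirement has not been advertised in the official gazette? yes; or the services fall within the light-touch schedule? yes; or a framework agreement is already in place? no. So the procurement is a Tier I Procedure.
Under paragraph 2: Chargeable Call (paragraph 12)? yes; or not a Tier I Procedure (paragraph 4)? no. So the procurement is a Designated Procedure.
Under paragraph 5: Class-M Tender (paragraph 14)? yes; and Provisional Call (paragraph 13)? no; and Designated Procedure (paragraph 2)? yes. So the procurement is not a Primary Tender.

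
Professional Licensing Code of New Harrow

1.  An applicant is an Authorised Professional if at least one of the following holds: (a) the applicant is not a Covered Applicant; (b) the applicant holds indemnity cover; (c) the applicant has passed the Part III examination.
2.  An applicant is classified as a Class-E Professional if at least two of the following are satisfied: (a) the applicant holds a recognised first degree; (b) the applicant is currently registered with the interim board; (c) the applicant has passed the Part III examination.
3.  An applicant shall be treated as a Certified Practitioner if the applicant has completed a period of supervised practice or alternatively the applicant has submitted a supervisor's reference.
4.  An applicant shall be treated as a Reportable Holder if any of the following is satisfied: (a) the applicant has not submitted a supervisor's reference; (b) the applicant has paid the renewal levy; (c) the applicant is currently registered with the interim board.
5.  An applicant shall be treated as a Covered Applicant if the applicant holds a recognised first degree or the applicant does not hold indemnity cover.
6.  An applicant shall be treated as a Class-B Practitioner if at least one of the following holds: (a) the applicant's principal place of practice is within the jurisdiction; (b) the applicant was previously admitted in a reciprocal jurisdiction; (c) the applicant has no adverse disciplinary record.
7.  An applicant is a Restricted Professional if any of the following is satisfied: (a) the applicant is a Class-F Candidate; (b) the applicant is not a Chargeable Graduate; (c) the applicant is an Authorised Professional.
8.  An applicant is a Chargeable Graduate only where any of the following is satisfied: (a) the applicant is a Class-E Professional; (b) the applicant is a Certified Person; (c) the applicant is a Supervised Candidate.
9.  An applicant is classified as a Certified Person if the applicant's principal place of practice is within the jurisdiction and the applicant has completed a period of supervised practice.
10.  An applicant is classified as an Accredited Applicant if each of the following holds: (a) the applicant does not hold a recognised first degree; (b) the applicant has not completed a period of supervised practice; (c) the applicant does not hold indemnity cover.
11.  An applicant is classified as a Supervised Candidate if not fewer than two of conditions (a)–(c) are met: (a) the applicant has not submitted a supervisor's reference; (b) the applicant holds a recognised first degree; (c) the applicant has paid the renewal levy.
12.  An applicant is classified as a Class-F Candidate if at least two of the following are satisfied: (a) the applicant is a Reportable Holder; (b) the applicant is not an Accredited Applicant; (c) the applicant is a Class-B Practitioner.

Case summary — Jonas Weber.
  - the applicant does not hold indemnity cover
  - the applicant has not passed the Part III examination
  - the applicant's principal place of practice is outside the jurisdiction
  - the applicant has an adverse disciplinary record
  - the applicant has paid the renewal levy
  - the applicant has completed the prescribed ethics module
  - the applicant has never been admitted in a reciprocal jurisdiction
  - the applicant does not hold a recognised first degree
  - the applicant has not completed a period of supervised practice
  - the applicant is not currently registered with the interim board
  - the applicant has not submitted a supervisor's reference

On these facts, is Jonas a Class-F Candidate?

No

paragraph 4 — Reportable Holder: [the applicant has not submitted a supervisor's reference? yes] OR [the applicant has paid the renewal levy? yes] OR [the applicant is currently registered with the interim board? no] → satisfied.
paragraph 10 — Accredited Applicant: [the applicant does not hold a recognised first degree? yes] AND [the applicant has not completed a period of supervised practice? yes] AND [the applicant does not hold indemnity cover? yes] → satisfied.
paragraph 6 — Class-B Practitioner: [the applicant's principal place of practice is within the jurisdiction? no] OR [the applicant was previously admitted in a reciprocal jurisdiction? no] OR [the applicant has no adverse disciplinary record? no] → not satisfied.
paragraph 12 — Class-F Candidate: Reportable Holder (paragraph 4)? yes; not an Accredited Applicant (paragraph 10)? no; Class-B Practitioner (paragraph 6)? no — 1 of 3 hold (need ≥2) → not satisfied.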